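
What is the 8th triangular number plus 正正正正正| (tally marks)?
The 8th triangular number = 8×9/2 = 36
Convert 正正正正正| (tally marks) → 5 + 5 + 5 + 5 + 5 + 1 = 26 (decimal)
Compute 36 + 26 = 62
62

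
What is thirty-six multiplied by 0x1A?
Convert thirty-six (English words) → 36 (decimal)
Convert 0x1A (hexadecimal) → 1×16 + 10 = 26 (decimal)
Compute 36 × 26 = 936
936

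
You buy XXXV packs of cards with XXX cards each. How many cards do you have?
Convert XXX (Roman numeral) → 10 + 10 + 10 = 30 (decimal)
Convert XXXV (Roman numeral) → 10 + 10 + 10 + 5 = 35 (decimal)
Compute 30 × 35 = 1050
1050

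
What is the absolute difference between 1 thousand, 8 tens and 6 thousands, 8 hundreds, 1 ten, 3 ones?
Convert 1 thousand, 8 tens (place-value notation) → 1×1000 + 8×10 = 1080 (decimal)
Convert 6 thousands, 8 hundreds, 1 ten, 3 ones (place-value notation) → 6×1000 + 8×100 + 1×10 + 3 = 6813 (decimal)
Compute |1080 - 6813| = 5733
5733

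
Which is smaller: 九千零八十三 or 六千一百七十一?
Convert 九千零八十三 (Chinese numeral) → 9×1000 + 8×10 + 3 = 9083 (decimal)
Convert 六千一百七十一 (Chinese numeral) → 6×1000 + 1×100 + 7×10 + 1 = 6171 (decimal)
Compare 9083 vs 6171: smaller = 6171
6171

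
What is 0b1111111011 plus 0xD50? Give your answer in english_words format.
Convert 0b1111111011 (binary) → 512 + 256 + 128 + 64 + 32 + 16 + 8 + 2 + 1 = 1019 (decimal)
Convert 0xD50 (hexadecimal) → 13×256 + 5×16 = 3408 (decimal)
Compute 1019 + 3408 = 4427
Convert 4427 (decimal) → 4427 = 4×1000 + 4×100 + 27 → four thousand four hundred twenty-seven (English words)
four thousand four hundred twenty-seven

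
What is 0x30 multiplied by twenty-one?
Convert 0x30 (hexadecimal) → 3×16 = 48 (decimal)
Convert twenty-one (English words) → 21 (decimal)
Compute 48 × 21 = 1008
1008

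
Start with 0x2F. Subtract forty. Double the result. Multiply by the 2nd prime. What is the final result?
Convert 0x2F (hexadecimal) → 2×16 + 15 = 47 (decimal)
Start: 47
Convert forty (English words) → 40 (decimal)
47 - 40 = 7
7 × 2 = 14
Convert the 2nd prime (prime index) → 3 (decimal)
14 × 3 = 42
42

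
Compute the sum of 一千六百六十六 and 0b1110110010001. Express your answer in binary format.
Convert 一千六百六十六 (Chinese numeral) → 1×1000 + 6×100 + 6×10 + 6 = 1666 (decimal)
Convert 0b1110110010001 (binary) → 4096 + 2048 + 1024 + 256 + 128 + 16 + 1 = 7569 (decimal)
Compute 1666 + 7569 = 9235
Convert 9235 (decimal) → 9235 = 8192 + 1024 + 16 + 2 + 1 → 0b10010000010011 (binary)
0b10010000010011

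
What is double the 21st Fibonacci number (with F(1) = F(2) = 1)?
The 21st Fibonacci number (with F(1) = F(2) = 1) = 10946
Compute 10946 × 2 = 21892
21892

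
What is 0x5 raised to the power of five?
Convert 0x5 (hexadecimal) → 5 (decimal)
Convert five (English words) → 5 (decimal)
Compute 5 ^ 5 = 3125
3125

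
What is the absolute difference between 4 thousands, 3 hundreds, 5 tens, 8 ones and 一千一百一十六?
Convert 4 thousands, 3 hundreds, 5 tens, 8 ones (place-value notation) → 4×1000 + 3×100 + 5×10 + 8 = 4358 (decimal)
Convert 一千一百一十六 (Chinese numeral) → 1×1000 + 1×100 + 1×10 + 6 = 1116 (decimal)
Compute |4358 - 1116| = 3242
3242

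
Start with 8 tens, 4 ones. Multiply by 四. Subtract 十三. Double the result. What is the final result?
Convert 8 tens, 4 ones (place-value notation) → 8×10 + 4 = 84 (decimal)
Start: 84
Convert 四 (Chinese numeral) → 4 (decimal)
84 × 4 = 336
Convert 十三 (Chinese numeral) → 1×10 + 3 = 13 (decimal)
336 - 13 = 323
323 × 2 = 646
646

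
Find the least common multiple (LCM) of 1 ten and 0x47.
Convert 1 ten (place-value notation) → 1×10 = 10 (decimal)
Convert 0x47 (hexadecimal) → 4×16 + 7 = 71 (decimal)
Compute lcm(10, 71) = 710
710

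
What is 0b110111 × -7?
Convert 0b110111 (binary) → 32 + 16 + 4 + 2 + 1 = 55 (decimal)
Compute 55 × -7 = -385
-385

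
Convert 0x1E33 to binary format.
Convert 0x1E33 (hexadecimal) → 1×4096 + 14×256 + 3×16 + 3 = 7731 (decimal)
Convert 7731 (decimal) → 7731 = 4096 + 2048 + 1024 + 512 + 32 + 16 + 2 + 1 → 0b1111000110011 (binary)
0b1111000110011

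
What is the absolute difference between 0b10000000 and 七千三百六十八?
Convert 0b10000000 (binary) → 128 (decimal)
Convert 七千三百六十八 (Chinese numeral) → 7×1000 + 3×100 + 6×10 + 8 = 7368 (decimal)
Compute |128 - 7368| = 7240
7240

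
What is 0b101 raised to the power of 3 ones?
Convert 0b101 (binary) → 4 + 1 = 5 (decimal)
Convert 3 ones (place-value notation) → 3 (decimal)
Compute 5 ^ 3 = 125
125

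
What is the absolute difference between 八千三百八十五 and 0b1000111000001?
Convert 八千三百八十五 (Chinese numeral) → 8×1000 + 3×100 + 8×10 + 5 = 8385 (decimal)
Convert 0b1000111000001 (binary) → 4096 + 256 + 128 + 64 + 1 = 4545 (decimal)
Compute |8385 - 4545| = 3840
3840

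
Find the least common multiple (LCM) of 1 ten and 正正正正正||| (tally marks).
Convert 1 ten (place-value notation) → 1×10 = 10 (decimal)
Convert 正正正正正||| (tally marks) → 5 + 5 + 5 + 5 + 5 + 3 = 28 (decimal)
Compute lcm(10, 28) = 140
140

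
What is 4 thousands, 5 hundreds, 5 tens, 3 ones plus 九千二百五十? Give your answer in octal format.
Convert 4 thousands, 5 hundreds, 5 tens, 3 ones (place-value notation) → 4×1000 + 5×100 + 5×10 + 3 = 4553 (decimal)
Convert 九千二百五十 (Chinese numeral) → 9×1000 + 2×100 + 5×10 = 9250 (decimal)
Compute 4553 + 9250 = 13803
Convert 13803 (decimal) → 13803 = 3×4096 + 2×512 + 7×64 + 5×8 + 3 → 0o32753 (octal)
0o32753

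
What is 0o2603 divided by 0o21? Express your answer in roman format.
Convert 0o2603 (octal) → 2×512 + 6×64 + 3 = 1411 (decimal)
Convert 0o21 (octal) → 2×8 + 1 = 17 (decimal)
Compute 1411 ÷ 17 = 83
Convert 83 (decimal) → 83 = 50 + 10 + 10 + 10 + 1 + 1 + 1 → LXXXIII (Roman numeral)
LXXXIII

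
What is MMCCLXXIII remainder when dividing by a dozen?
Convert MMCCLXXIII (Roman numeral) → 1000 + 1000 + 100 + 100 + 50 + 10 + 10 + 1 + 1 + 1 = 2273 (decimal)
Convert a dozen (colloquial) → 12 (decimal)
Compute 2273 mod 12 = 5
5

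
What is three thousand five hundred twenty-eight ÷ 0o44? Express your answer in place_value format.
Convert three thousand five hundred twenty-eight (English words) → 3×1000 + 5×100 + 28 = 3528 (decimal)
Convert 0o44 (octal) → 4×8 + 4 = 36 (decimal)
Compute 3528 ÷ 36 = 98
Convert 98 (decimal) → 98 = 9×10 + 8 → 9 tens, 8 ones (place-value notation)
9 tens, 8 ones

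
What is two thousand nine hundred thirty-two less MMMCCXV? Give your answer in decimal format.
Convert two thousand nine hundred thirty-two (English words) → 2×1000 + 9×100 + 32 = 2932 (decimal)
Convert MMMCCXV (Roman numeral) → 1000 + 1000 + 1000 + 100 + 100 + 10 + 5 = 3215 (decimal)
Compute 2932 - 3215 = -283
-283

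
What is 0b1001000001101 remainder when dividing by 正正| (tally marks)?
Convert 0b1001000001101 (binary) → 4096 + 512 + 8 + 4 + 1 = 4621 (decimal)
Convert 正正| (tally marks) → 5 + 5 + 1 = 11 (decimal)
Compute 4621 mod 11 = 1
1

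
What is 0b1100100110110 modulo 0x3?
Convert 0b1100100110110 (binary) → 4096 + 2048 + 256 + 32 + 16 + 4 + 2 = 6454 (decimal)
Convert 0x3 (hexadecimal) → 3 (decimal)
Compute 6454 mod 3 = 1
1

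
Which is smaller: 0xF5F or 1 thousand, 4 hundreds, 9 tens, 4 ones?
Convert 0xF5F (hexadecimal) → 15×256 + 5×16 + 15 = 3935 (decimal)
Convert 1 thousand, 4 hundreds, 9 tens, 4 ones (place-value notation) → 1×1000 + 4×100 + 9×10 + 4 = 1494 (decimal)
Compare 3935 vs 1494: smaller = 1494
1494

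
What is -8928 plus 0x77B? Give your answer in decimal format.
Convert 0x77B (hexadecimal) → 7×256 + 7×16 + 11 = 1915 (decimal)
Compute -8928 + 1915 = -7013
-7013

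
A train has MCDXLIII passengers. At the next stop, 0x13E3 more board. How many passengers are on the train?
Convert MCDXLIII (Roman numeral) → 1000 + 400 + 40 + 1 + 1 + 1 = 1443 (decimal)
Convert 0x13E3 (hexadecimal) → 1×4096 + 3×256 + 14×16 + 3 = 5091 (decimal)
Compute 1443 + 5091 = 6534
6534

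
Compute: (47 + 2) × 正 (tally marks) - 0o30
Convert 正 (tally marks) → 5 (decimal)
Convert 0o30 (octal) → 3×8 = 24 (decimal)
Expression in decimal: (47 + 2) × 5 - 24
Parentheses first: 47 + 2 = 49
Multiply: 49 × 5 = 245
Subtract: 245 - 24 = 221
221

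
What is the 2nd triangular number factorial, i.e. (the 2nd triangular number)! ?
Convert the 2nd triangular number (triangular index) → 2×3/2 = 3 (decimal)
Compute 3! = 6
6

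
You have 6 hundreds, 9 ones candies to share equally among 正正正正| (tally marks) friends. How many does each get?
Convert 6 hundreds, 9 ones (place-value notation) → 6×100 + 9 = 609 (decimal)
Convert 正正正正| (tally marks) → 5 + 5 + 5 + 5 + 1 = 21 (decimal)
Compute 609 ÷ 21 = 29
29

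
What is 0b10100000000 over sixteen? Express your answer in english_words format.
Convert 0b10100000000 (binary) → 1024 + 256 = 1280 (decimal)
Convert sixteen (English words) → 16 (decimal)
Compute 1280 ÷ 16 = 80
Convert 80 (decimal) → eighty (English words)
eighty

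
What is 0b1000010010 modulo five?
Convert 0b1000010010 (binary) → 512 + 16 + 2 = 530 (decimal)
Convert five (English words) → 5 (decimal)
Compute 530 mod 5 = 0
0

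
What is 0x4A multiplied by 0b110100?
Convert 0x4A (hexadecimal) → 4×16 + 10 = 74 (decimal)
Convert 0b110100 (binary) → 32 + 16 + 4 = 52 (decimal)
Compute 74 × 52 = 3848
3848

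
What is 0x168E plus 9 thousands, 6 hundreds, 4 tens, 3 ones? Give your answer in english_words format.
Convert 0x168E (hexadecimal) → 1×4096 + 6×256 + 8×16 + 14 = 5774 (decimal)
Convert 9 thousands, 6 hundreds, 4 tens, 3 ones (place-value notation) → 9×1000 + 6×100 + 4×10 + 3 = 9643 (decimal)
Compute 5774 + 9643 = 15417
Convert 15417 (decimal) → 15417 = 15×1000 + 4×100 + 17 → fifteen thousand four hundred seventeen (English words)
fifteen thousand four hundred seventeen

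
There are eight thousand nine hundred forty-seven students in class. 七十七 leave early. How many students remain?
Convert eight thousand nine hundred forty-seven (English words) → 8×1000 + 9×100 + 47 = 8947 (decimal)
Convert 七十七 (Chinese numeral) → 7×10 + 7 = 77 (decimal)
Compute 8947 - 77 = 8870
8870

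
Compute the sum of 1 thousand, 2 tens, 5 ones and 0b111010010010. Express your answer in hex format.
Convert 1 thousand, 2 tens, 5 ones (place-value notation) → 1×1000 + 2×10 + 5 = 1025 (decimal)
Convert 0b111010010010 (binary) → 2048 + 1024 + 512 + 128 + 16 + 2 = 3730 (decimal)
Compute 1025 + 3730 = 4755
Convert 4755 (decimal) → 4755 = 1×4096 + 2×256 + 9×16 + 3 → 0x1293 (hexadecimal)
0x1293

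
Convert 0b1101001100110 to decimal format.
Convert 0b1101001100110 (binary) → 4096 + 2048 + 512 + 64 + 32 + 4 + 2 = 6758 (decimal)
6758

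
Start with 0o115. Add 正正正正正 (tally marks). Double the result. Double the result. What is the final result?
Convert 0o115 (octal) → 1×64 + 1×8 + 5 = 77 (decimal)
Start: 77
Convert 正正正正正 (tally marks) → 5 + 5 + 5 + 5 + 5 = 25 (decimal)
77 + 25 = 102
102 × 2 = 204
204 × 2 = 408
408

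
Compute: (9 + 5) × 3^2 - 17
Convert 3^2 (power) → 9 (decimal)
Expression in decimal: (9 + 5) × 9 - 17
Parentheses first: 9 + 5 = 14
Multiply: 14 × 9 = 126
Subtract: 126 - 17 = 109
109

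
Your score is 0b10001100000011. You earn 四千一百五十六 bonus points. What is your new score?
Convert 0b10001100000011 (binary) → 8192 + 512 + 256 + 2 + 1 = 8963 (decimal)
Convert 四千一百五十六 (Chinese numeral) → 4×1000 + 1×100 + 5×10 + 6 = 4156 (decimal)
Compute 8963 + 4156 = 13119
13119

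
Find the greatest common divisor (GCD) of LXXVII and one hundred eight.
Convert LXXVII (Roman numeral) → 50 + 10 + 10 + 5 + 1 + 1 = 77 (decimal)
Convert one hundred eight (English words) → 1×100 + 8 = 108 (decimal)
Compute gcd(77, 108) = 1
1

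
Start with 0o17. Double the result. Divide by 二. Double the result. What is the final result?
Convert 0o17 (octal) → 1×8 + 7 = 15 (decimal)
Start: 15
15 × 2 = 30
Convert 二 (Chinese numeral) → 2 (decimal)
30 ÷ 2 = 15
15 × 2 = 30
30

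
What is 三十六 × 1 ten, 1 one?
Convert 三十六 (Chinese numeral) → 3×10 + 6 = 36 (decimal)
Convert 1 ten, 1 one (place-value notation) → 1×10 + 1 = 11 (decimal)
Compute 36 × 11 = 396
396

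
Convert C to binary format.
Convert C (Roman numeral) → 100 (decimal)
Convert 100 (decimal) → 100 = 64 + 32 + 4 → 0b1100100 (binary)
0b1100100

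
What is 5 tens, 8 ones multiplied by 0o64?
Convert 5 tens, 8 ones (place-value notation) → 5×10 + 8 = 58 (decimal)
Convert 0o64 (octal) → 6×8 + 4 = 52 (decimal)
Compute 58 × 52 = 3016
3016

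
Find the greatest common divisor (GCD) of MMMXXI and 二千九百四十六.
Convert MMMXXI (Roman numeral) → 1000 + 1000 + 1000 + 10 + 10 + 1 = 3021 (decimal)
Convert 二千九百四十六 (Chinese numeral) → 2×1000 + 9×100 + 4×10 + 6 = 2946 (decimal)
Compute gcd(3021, 2946) = 3
3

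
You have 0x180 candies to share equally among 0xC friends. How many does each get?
Convert 0x180 (hexadecimal) → 1×256 + 8×16 = 384 (decimal)
Convert 0xC (hexadecimal) → 12 (decimal)
Compute 384 ÷ 12 = 32
32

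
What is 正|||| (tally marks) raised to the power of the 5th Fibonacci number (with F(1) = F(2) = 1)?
Convert 正|||| (tally marks) → 5 + 4 = 9 (decimal)
Convert the 5th Fibonacci number (with F(1) = F(2) = 1) (Fibonacci index) → 1, 1, 2, 3, 5 → 5 (decimal)
Compute 9 ^ 5 = 59049
59049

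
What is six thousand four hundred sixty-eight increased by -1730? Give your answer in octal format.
Convert six thousand four hundred sixty-eight (English words) → 6×1000 + 4×100 + 68 = 6468 (decimal)
Compute 6468 + -1730 = 4738
Convert 4738 (decimal) → 4738 = 1×4096 + 1×512 + 2×64 + 2 → 0o11202 (octal)
0o11202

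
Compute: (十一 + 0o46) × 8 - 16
Convert 十一 (Chinese numeral) → 1×10 + 1 = 11 (decimal)
Convert 0o46 (octal) → 4×8 + 6 = 38 (decimal)
Expression in decimal: (11 + 38) × 8 - 16
Parentheses first: 11 + 38 = 49
Multiply: 49 × 8 = 392
Subtract: 392 - 16 = 376
376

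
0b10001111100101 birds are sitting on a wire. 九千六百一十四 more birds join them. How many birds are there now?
Convert 0b10001111100101 (binary) → 8192 + 512 + 256 + 128 + 64 + 32 + 4 + 1 = 9189 (decimal)
Convert 九千六百一十四 (Chinese numeral) → 9×1000 + 6×100 + 1×10 + 4 = 9614 (decimal)
Compute 9189 + 9614 = 18803
18803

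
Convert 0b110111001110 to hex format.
Convert 0b110111001110 (binary) → 2048 + 1024 + 256 + 128 + 64 + 8 + 4 + 2 = 3534 (decimal)
Convert 3534 (decimal) → 3534 = 13×256 + 12×16 + 14 → 0xDCE (hexadecimal)
0xDCE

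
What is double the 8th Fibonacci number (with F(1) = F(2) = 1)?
The 8th Fibonacci number (with F(1) = F(2) = 1): 1, 1, 2, 3, 5, 8, 13, 21 → 21
Compute 21 × 2 = 42
42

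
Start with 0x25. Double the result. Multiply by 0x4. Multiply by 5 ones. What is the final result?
Convert 0x25 (hexadecimal) → 2×16 + 5 = 37 (decimal)
Start: 37
37 × 2 = 74
Convert 0x4 (hexadecimal) → 4 (decimal)
74 × 4 = 296
Convert 5 ones (place-value notation) → 5 (decimal)
296 × 5 = 1480
1480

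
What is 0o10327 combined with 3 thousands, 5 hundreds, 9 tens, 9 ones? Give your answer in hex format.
Convert 0o10327 (octal) → 1×4096 + 3×64 + 2×8 + 7 = 4311 (decimal)
Convert 3 thousands, 5 hundreds, 9 tens, 9 ones (place-value notation) → 3×1000 + 5×100 + 9×10 + 9 = 3599 (decimal)
Compute 4311 + 3599 = 7910
Convert 7910 (decimal) → 7910 = 1×4096 + 14×256 + 14×16 + 6 → 0x1EE6 (hexadecimal)
0x1EE6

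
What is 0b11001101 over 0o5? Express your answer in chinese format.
Convert 0b11001101 (binary) → 128 + 64 + 8 + 4 + 1 = 205 (decimal)
Convert 0o5 (octal) → 5 (decimal)
Compute 205 ÷ 5 = 41
Convert 41 (decimal) → 41 = 4×10 + 1 → 四十一 (Chinese numeral)
四十一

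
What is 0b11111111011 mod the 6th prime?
Convert 0b11111111011 (binary) → 1024 + 512 + 256 + 128 + 64 + 32 + 16 + 8 + 2 + 1 = 2043 (decimal)
Convert the 6th prime (prime index) → 13 (decimal)
Compute 2043 mod 13 = 2
2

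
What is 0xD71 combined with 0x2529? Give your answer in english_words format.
Convert 0xD71 (hexadecimal) → 13×256 + 7×16 + 1 = 3441 (decimal)
Convert 0x2529 (hexadecimal) → 2×4096 + 5×256 + 2×16 + 9 = 9513 (decimal)
Compute 3441 + 9513 = 12954
Convert 12954 (decimal) → 12954 = 12×1000 + 9×100 + 54 → twelve thousand nine hundred fifty-four (English words)
twelve thousand nine hundred fifty-four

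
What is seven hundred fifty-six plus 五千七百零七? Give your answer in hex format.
Convert seven hundred fifty-six (English words) → 7×100 + 56 = 756 (decimal)
Convert 五千七百零七 (Chinese numeral) → 5×1000 + 7×100 + 7 = 5707 (decimal)
Compute 756 + 5707 = 6463
Convert 6463 (decimal) → 6463 = 1×4096 + 9×256 + 3×16 + 15 → 0x193F (hexadecimal)
0x193F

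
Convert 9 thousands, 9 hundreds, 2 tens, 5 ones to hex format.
Convert 9 thousands, 9 hundreds, 2 tens, 5 ones (place-value notation) → 9×1000 + 9×100 + 2×10 + 5 = 9925 (decimal)
Convert 9925 (decimal) → 9925 = 2×4096 + 6×256 + 12×16 + 5 → 0x26C5 (hexadecimal)
0x26C5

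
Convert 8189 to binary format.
Convert 8189 (decimal) → 8189 = 4096 + 2048 + 1024 + 512 + 256 + 128 + 64 + 32 + 16 + 8 + 4 + 1 → 0b1111111111101 (binary)
0b1111111111101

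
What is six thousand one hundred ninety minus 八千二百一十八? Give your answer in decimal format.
Convert six thousand one hundred ninety (English words) → 6×1000 + 1×100 + 90 = 6190 (decimal)
Convert 八千二百一十八 (Chinese numeral) → 8×1000 + 2×100 + 1×10 + 8 = 8218 (decimal)
Compute 6190 - 8218 = -2028
-2028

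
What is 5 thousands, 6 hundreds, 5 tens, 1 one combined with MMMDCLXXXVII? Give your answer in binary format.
Convert 5 thousands, 6 hundreds, 5 tens, 1 one (place-value notation) → 5×1000 + 6×100 + 5×10 + 1 = 5651 (decimal)
Convert MMMDCLXXXVII (Roman numeral) → 1000 + 1000 + 1000 + 500 + 100 + 50 + 10 + 10 + 10 + 5 + 1 + 1 = 3687 (decimal)
Compute 5651 + 3687 = 9338
Convert 9338 (decimal) → 9338 = 8192 + 1024 + 64 + 32 + 16 + 8 + 2 → 0b10010001111010 (binary)
0b10010001111010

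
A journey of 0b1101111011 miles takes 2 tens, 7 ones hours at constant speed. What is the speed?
Convert 0b1101111011 (binary) → 512 + 256 + 64 + 32 + 16 + 8 + 2 + 1 = 891 (decimal)
Convert 2 tens, 7 ones (place-value notation) → 2×10 + 7 = 27 (decimal)
Compute 891 ÷ 27 = 33
33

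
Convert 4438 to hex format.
Convert 4438 (decimal) → 4438 = 1×4096 + 1×256 + 5×16 + 6 → 0x1156 (hexadecimal)
0x1156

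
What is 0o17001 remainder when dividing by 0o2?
Convert 0o17001 (octal) → 1×4096 + 7×512 + 1 = 7681 (decimal)
Convert 0o2 (octal) → 2 (decimal)
Compute 7681 mod 2 = 1
1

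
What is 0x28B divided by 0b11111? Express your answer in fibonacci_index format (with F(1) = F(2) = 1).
Convert 0x28B (hexadecimal) → 2×256 + 8×16 + 11 = 651 (decimal)
Convert 0b11111 (binary) → 16 + 8 + 4 + 2 + 1 = 31 (decimal)
Compute 651 ÷ 31 = 21
Convert 21 (decimal) → 1, 1, 2, 3, 5, 8, 13, 21 → the 8th Fibonacci number (Fibonacci index)
the 8th Fibonacci number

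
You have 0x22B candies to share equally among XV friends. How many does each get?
Convert 0x22B (hexadecimal) → 2×256 + 2×16 + 11 = 555 (decimal)
Convert XV (Roman numeral) → 10 + 5 = 15 (decimal)
Compute 555 ÷ 15 = 37
37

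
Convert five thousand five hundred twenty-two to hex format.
Convert five thousand five hundred twenty-two (English words) → 5×1000 + 5×100 + 22 = 5522 (decimal)
Convert 5522 (decimal) → 5522 = 1×4096 + 5×256 + 9×16 + 2 → 0x1592 (hexadecimal)
0x1592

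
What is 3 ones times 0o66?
Convert 3 ones (place-value notation) → 3 (decimal)
Convert 0o66 (octal) → 6×8 + 6 = 54 (decimal)
Compute 3 × 54 = 162
162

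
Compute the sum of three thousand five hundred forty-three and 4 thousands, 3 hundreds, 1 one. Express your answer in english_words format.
Convert three thousand five hundred forty-three (English words) → 3×1000 + 5×100 + 43 = 3543 (decimal)
Convert 4 thousands, 3 hundreds, 1 one (place-value notation) → 4×1000 + 3×100 + 1 = 4301 (decimal)
Compute 3543 + 4301 = 7844
Convert 7844 (decimal) → 7844 = 7×1000 + 8×100 + 44 → seven thousand eight hundred forty-four (English words)
seven thousand eight hundred forty-four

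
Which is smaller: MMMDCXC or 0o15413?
Convert MMMDCXC (Roman numeral) → 1000 + 1000 + 1000 + 500 + 100 + 90 = 3690 (decimal)
Convert 0o15413 (octal) → 1×4096 + 5×512 + 4×64 + 1×8 + 3 = 6923 (decimal)
Compare 3690 vs 6923: smaller = 3690
3690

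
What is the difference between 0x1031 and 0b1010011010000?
Convert 0x1031 (hexadecimal) → 1×4096 + 3×16 + 1 = 4145 (decimal)
Convert 0b1010011010000 (binary) → 4096 + 1024 + 128 + 64 + 16 = 5328 (decimal)
Difference: |4145 - 5328| = 1183
1183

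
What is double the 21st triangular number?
The 21st triangular number = 21×22/2 = 231
Compute 231 × 2 = 462
462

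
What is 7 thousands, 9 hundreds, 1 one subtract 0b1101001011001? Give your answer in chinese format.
Convert 7 thousands, 9 hundreds, 1 one (place-value notation) → 7×1000 + 9×100 + 1 = 7901 (decimal)
Convert 0b1101001011001 (binary) → 4096 + 2048 + 512 + 64 + 16 + 8 + 1 = 6745 (decimal)
Compute 7901 - 6745 = 1156
Convert 1156 (decimal) → 1156 = 1×1000 + 1×100 + 5×10 + 6 → 一千一百五十六 (Chinese numeral)
一千一百五十六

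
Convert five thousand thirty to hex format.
Convert five thousand thirty (English words) → 5×1000 + 30 = 5030 (decimal)
Convert 5030 (decimal) → 5030 = 1×4096 + 3×256 + 10×16 + 6 → 0x13A6 (hexadecimal)
0x13A6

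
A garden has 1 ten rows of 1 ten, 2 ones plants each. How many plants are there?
Convert 1 ten, 2 ones (place-value notation) → 1×10 + 2 = 12 (decimal)
Convert 1 ten (place-value notation) → 1×10 = 10 (decimal)
Compute 12 × 10 = 120
120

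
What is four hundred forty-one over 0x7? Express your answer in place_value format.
Convert four hundred forty-one (English words) → 4×100 + 41 = 441 (decimal)
Convert 0x7 (hexadecimal) → 7 (decimal)
Compute 441 ÷ 7 = 63
Convert 63 (decimal) → 63 = 6×10 + 3 → 6 tens, 3 ones (place-value notation)
6 tens, 3 ones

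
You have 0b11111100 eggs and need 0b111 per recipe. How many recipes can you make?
Convert 0b11111100 (binary) → 128 + 64 + 32 + 16 + 8 + 4 = 252 (decimal)
Convert 0b111 (binary) → 4 + 2 + 1 = 7 (decimal)
Compute 252 ÷ 7 = 36
36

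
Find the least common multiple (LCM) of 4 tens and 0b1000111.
Convert 4 tens (place-value notation) → 4×10 = 40 (decimal)
Convert 0b1000111 (binary) → 64 + 4 + 2 + 1 = 71 (decimal)
Compute lcm(40, 71) = 2840
2840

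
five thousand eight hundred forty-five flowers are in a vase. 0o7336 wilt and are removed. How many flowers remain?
Convert five thousand eight hundred forty-five (English words) → 5×1000 + 8×100 + 45 = 5845 (decimal)
Convert 0o7336 (octal) → 7×512 + 3×64 + 3×8 + 6 = 3806 (decimal)
Compute 5845 - 3806 = 2039
2039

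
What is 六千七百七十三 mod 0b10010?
Convert 六千七百七十三 (Chinese numeral) → 6×1000 + 7×100 + 7×10 + 3 = 6773 (decimal)
Convert 0b10010 (binary) → 16 + 2 = 18 (decimal)
Compute 6773 mod 18 = 5
5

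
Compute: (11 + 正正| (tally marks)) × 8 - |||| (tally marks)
Convert 正正| (tally marks) → 5 + 5 + 1 = 11 (decimal)
Convert |||| (tally marks) → 4 (decimal)
Expression in decimal: (11 + 11) × 8 - 4
Parentheses first: 11 + 11 = 22
Multiply: 22 × 8 = 176
Subtract: 176 - 4 = 172
172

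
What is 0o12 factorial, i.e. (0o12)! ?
Convert 0o12 (octal) → 1×8 + 2 = 10 (decimal)
Compute 10! = 3628800
3628800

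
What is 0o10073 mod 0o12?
Convert 0o10073 (octal) → 1×4096 + 7×8 + 3 = 4155 (decimal)
Convert 0o12 (octal) → 1×8 + 2 = 10 (decimal)
Compute 4155 mod 10 = 5
5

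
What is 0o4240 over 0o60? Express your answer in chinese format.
Convert 0o4240 (octal) → 4×512 + 2×64 + 4×8 = 2208 (decimal)
Convert 0o60 (octal) → 6×8 = 48 (decimal)
Compute 2208 ÷ 48 = 46
Convert 46 (decimal) → 46 = 4×10 + 6 → 四十六 (Chinese numeral)
四十六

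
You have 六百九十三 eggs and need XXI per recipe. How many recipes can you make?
Convert 六百九十三 (Chinese numeral) → 6×100 + 9×10 + 3 = 693 (decimal)
Convert XXI (Roman numeral) → 10 + 10 + 1 = 21 (decimal)
Compute 693 ÷ 21 = 33
33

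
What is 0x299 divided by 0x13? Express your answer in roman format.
Convert 0x299 (hexadecimal) → 2×256 + 9×16 + 9 = 665 (decimal)
Convert 0x13 (hexadecimal) → 1×16 + 3 = 19 (decimal)
Compute 665 ÷ 19 = 35
Convert 35 (decimal) → 35 = 10 + 10 + 10 + 5 → XXXV (Roman numeral)
XXXV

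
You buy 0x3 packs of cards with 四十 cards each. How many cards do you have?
Convert 四十 (Chinese numeral) → 4×10 = 40 (decimal)
Convert 0x3 (hexadecimal) → 3 (decimal)
Compute 40 × 3 = 120
120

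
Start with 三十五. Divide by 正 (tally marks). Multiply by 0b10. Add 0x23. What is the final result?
Convert 三十五 (Chinese numeral) → 3×10 + 5 = 35 (decimal)
Start: 35
Convert 正 (tally marks) → 5 (decimal)
35 ÷ 5 = 7
Convert 0b10 (binary) → 2 (decimal)
7 × 2 = 14
Convert 0x23 (hexadecimal) → 2×16 + 3 = 35 (decimal)
14 + 35 = 49
49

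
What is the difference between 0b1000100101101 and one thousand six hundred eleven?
Convert 0b1000100101101 (binary) → 4096 + 256 + 32 + 8 + 4 + 1 = 4397 (decimal)
Convert one thousand six hundred eleven (English words) → 1×1000 + 6×100 + 11 = 1611 (decimal)
Difference: |4397 - 1611| = 2786
2786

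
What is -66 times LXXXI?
Convert LXXXI (Roman numeral) → 50 + 10 + 10 + 10 + 1 = 81 (decimal)
Compute -66 × 81 = -5346
-5346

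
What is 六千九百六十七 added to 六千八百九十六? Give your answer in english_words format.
Convert 六千九百六十七 (Chinese numeral) → 6×1000 + 9×100 + 6×10 + 7 = 6967 (decimal)
Convert 六千八百九十六 (Chinese numeral) → 6×1000 + 8×100 + 9×10 + 6 = 6896 (decimal)
Compute 6967 + 6896 = 13863
Convert 13863 (decimal) → 13863 = 13×1000 + 8×100 + 63 → thirteen thousand eight hundred sixty-three (English words)
thirteen thousand eight hundred sixty-three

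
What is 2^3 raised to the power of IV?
Convert 2^3 (power) → 8 (decimal)
Convert IV (Roman numeral) → 4 (decimal)
Compute 8 ^ 4 = 4096
4096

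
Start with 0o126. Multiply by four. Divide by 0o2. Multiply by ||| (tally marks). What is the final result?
Convert 0o126 (octal) → 1×64 + 2×8 + 6 = 86 (decimal)
Start: 86
Convert four (English words) → 4 (decimal)
86 × 4 = 344
Convert 0o2 (octal) → 2 (decimal)
344 ÷ 2 = 172
Convert ||| (tally marks) → 3 (decimal)
172 × 3 = 516
516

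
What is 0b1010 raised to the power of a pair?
Convert 0b1010 (binary) → 8 + 2 = 10 (decimal)
Convert a pair (colloquial) → 2 (decimal)
Compute 10 ^ 2 = 100
100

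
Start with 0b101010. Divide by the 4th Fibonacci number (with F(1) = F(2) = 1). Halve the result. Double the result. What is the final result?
Convert 0b101010 (binary) → 32 + 8 + 2 = 42 (decimal)
Start: 42
Convert the 4th Fibonacci number (with F(1) = F(2) = 1) (Fibonacci index) → 1, 1, 2, 3 → 3 (decimal)
42 ÷ 3 = 14
14 ÷ 2 = 7
7 × 2 = 14
14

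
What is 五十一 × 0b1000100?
Convert 五十一 (Chinese numeral) → 5×10 + 1 = 51 (decimal)
Convert 0b1000100 (binary) → 64 + 4 = 68 (decimal)
Compute 51 × 68 = 3468
3468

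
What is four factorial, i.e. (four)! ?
Convert four (English words) → 4 (decimal)
Compute 4! = 24
24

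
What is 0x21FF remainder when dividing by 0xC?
Convert 0x21FF (hexadecimal) → 2×4096 + 1×256 + 15×16 + 15 = 8703 (decimal)
Convert 0xC (hexadecimal) → 12 (decimal)
Compute 8703 mod 12 = 3
3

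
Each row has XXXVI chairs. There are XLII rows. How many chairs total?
Convert XXXVI (Roman numeral) → 10 + 10 + 10 + 5 + 1 = 36 (decimal)
Convert XLII (Roman numeral) → 40 + 1 + 1 = 42 (decimal)
Compute 36 × 42 = 1512
1512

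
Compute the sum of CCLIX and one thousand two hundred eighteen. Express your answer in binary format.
Convert CCLIX (Roman numeral) → 100 + 100 + 50 + 9 = 259 (decimal)
Convert one thousand two hundred eighteen (English words) → 1×1000 + 2×100 + 18 = 1218 (decimal)
Compute 259 + 1218 = 1477
Convert 1477 (decimal) → 1477 = 1024 + 256 + 128 + 64 + 4 + 1 → 0b10111000101 (binary)
0b10111000101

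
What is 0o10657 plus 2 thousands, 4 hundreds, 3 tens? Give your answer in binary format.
Convert 0o10657 (octal) → 1×4096 + 6×64 + 5×8 + 7 = 4527 (decimal)
Convert 2 thousands, 4 hundreds, 3 tens (place-value notation) → 2×1000 + 4×100 + 3×10 = 2430 (decimal)
Compute 4527 + 2430 = 6957
Convert 6957 (decimal) → 6957 = 4096 + 2048 + 512 + 256 + 32 + 8 + 4 + 1 → 0b1101100101101 (binary)
0b1101100101101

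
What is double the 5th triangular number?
The 5th triangular number = 5×6/2 = 15
Compute 15 × 2 = 30
30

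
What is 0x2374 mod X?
Convert 0x2374 (hexadecimal) → 2×4096 + 3×256 + 7×16 + 4 = 9076 (decimal)
Convert X (Roman numeral) → 10 (decimal)
Compute 9076 mod 10 = 6
6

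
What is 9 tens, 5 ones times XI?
Convert 9 tens, 5 ones (place-value notation) → 9×10 + 5 = 95 (decimal)
Convert XI (Roman numeral) → 10 + 1 = 11 (decimal)
Compute 95 × 11 = 1045
1045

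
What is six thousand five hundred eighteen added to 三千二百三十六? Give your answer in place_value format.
Convert six thousand five hundred eighteen (English words) → 6×1000 + 5×100 + 18 = 6518 (decimal)
Convert 三千二百三十六 (Chinese numeral) → 3×1000 + 2×100 + 3×10 + 6 = 3236 (decimal)
Compute 6518 + 3236 = 9754
Convert 9754 (decimal) → 9754 = 9×1000 + 7×100 + 5×10 + 4 → 9 thousands, 7 hundreds, 5 tens, 4 ones (place-value notation)
9 thousands, 7 hundreds, 5 tens, 4 ones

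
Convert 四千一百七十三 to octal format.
Convert 四千一百七十三 (Chinese numeral) → 4×1000 + 1×100 + 7×10 + 3 = 4173 (decimal)
Convert 4173 (decimal) → 4173 = 1×4096 + 1×64 + 1×8 + 5 → 0o10115 (octal)
0o10115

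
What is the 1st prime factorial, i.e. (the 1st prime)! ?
Convert the 1st prime (prime index) → 2 (decimal)
Compute 2! = 2
2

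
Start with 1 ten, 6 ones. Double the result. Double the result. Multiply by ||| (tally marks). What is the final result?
Convert 1 ten, 6 ones (place-value notation) → 1×10 + 6 = 16 (decimal)
Start: 16
16 × 2 = 32
32 × 2 = 64
Convert ||| (tally marks) → 3 (decimal)
64 × 3 = 192
192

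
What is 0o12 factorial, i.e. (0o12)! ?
Convert 0o12 (octal) → 1×8 + 2 = 10 (decimal)
Compute 10! = 3628800
3628800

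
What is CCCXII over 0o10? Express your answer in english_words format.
Convert CCCXII (Roman numeral) → 100 + 100 + 100 + 10 + 1 + 1 = 312 (decimal)
Convert 0o10 (octal) → 1×8 = 8 (decimal)
Compute 312 ÷ 8 = 39
Convert 39 (decimal) → thirty-nine (English words)
thirty-nine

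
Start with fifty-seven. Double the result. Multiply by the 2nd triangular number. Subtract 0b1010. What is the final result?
Convert fifty-seven (English words) → 57 (decimal)
Start: 57
57 × 2 = 114
Convert the 2nd triangular number (triangular index) → 2×3/2 = 3 (decimal)
114 × 3 = 342
Convert 0b1010 (binary) → 8 + 2 = 10 (decimal)
342 - 10 = 332
332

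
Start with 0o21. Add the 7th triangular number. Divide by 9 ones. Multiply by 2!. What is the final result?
Convert 0o21 (octal) → 2×8 + 1 = 17 (decimal)
Start: 17
Convert the 7th triangular number (triangular index) → 7×8/2 = 28 (decimal)
17 + 28 = 45
Convert 9 ones (place-value notation) → 9 (decimal)
45 ÷ 9 = 5
Convert 2! (factorial) → 2 (decimal)
5 × 2 = 10
10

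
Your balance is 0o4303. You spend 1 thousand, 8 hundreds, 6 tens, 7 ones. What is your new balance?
Convert 0o4303 (octal) → 4×512 + 3×64 + 3 = 2243 (decimal)
Convert 1 thousand, 8 hundreds, 6 tens, 7 ones (place-value notation) → 1×1000 + 8×100 + 6×10 + 7 = 1867 (decimal)
Compute 2243 - 1867 = 376
376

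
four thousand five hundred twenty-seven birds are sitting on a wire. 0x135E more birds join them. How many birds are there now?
Convert four thousand five hundred twenty-seven (English words) → 4×1000 + 5×100 + 27 = 4527 (decimal)
Convert 0x135E (hexadecimal) → 1×4096 + 3×256 + 5×16 + 14 = 4958 (decimal)
Compute 4527 + 4958 = 9485
9485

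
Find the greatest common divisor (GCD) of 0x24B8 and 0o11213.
Convert 0x24B8 (hexadecimal) → 2×4096 + 4×256 + 11×16 + 8 = 9400 (decimal)
Convert 0o11213 (octal) → 1×4096 + 1×512 + 2×64 + 1×8 + 3 = 4747 (decimal)
Compute gcd(9400, 4747) = 47
47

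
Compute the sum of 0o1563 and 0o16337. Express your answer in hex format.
Convert 0o1563 (octal) → 1×512 + 5×64 + 6×8 + 3 = 883 (decimal)
Convert 0o16337 (octal) → 1×4096 + 6×512 + 3×64 + 3×8 + 7 = 7391 (decimal)
Compute 883 + 7391 = 8274
Convert 8274 (decimal) → 8274 = 2×4096 + 5×16 + 2 → 0x2052 (hexadecimal)
0x2052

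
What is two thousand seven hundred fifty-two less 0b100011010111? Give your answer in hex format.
Convert two thousand seven hundred fifty-two (English words) → 2×1000 + 7×100 + 52 = 2752 (decimal)
Convert 0b100011010111 (binary) → 2048 + 128 + 64 + 16 + 4 + 2 + 1 = 2263 (decimal)
Compute 2752 - 2263 = 489
Convert 489 (decimal) → 489 = 1×256 + 14×16 + 9 → 0x1E9 (hexadecimal)
0x1E9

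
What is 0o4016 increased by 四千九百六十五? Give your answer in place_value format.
Convert 0o4016 (octal) → 4×512 + 1×8 + 6 = 2062 (decimal)
Convert 四千九百六十五 (Chinese numeral) → 4×1000 + 9×100 + 6×10 + 5 = 4965 (decimal)
Compute 2062 + 4965 = 7027
Convert 7027 (decimal) → 7027 = 7×1000 + 2×10 + 7 → 7 thousands, 2 tens, 7 ones (place-value notation)
7 thousands, 2 tens, 7 ones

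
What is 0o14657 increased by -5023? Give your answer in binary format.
Convert 0o14657 (octal) → 1×4096 + 4×512 + 6×64 + 5×8 + 7 = 6575 (decimal)
Compute 6575 + -5023 = 1552
Convert 1552 (decimal) → 1552 = 1024 + 512 + 16 → 0b11000010000 (binary)
0b11000010000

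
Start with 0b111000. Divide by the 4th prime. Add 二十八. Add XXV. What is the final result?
Convert 0b111000 (binary) → 32 + 16 + 8 = 56 (decimal)
Start: 56
Convert the 4th prime (prime index) → 7 (decimal)
56 ÷ 7 = 8
Convert 二十八 (Chinese numeral) → 2×10 + 8 = 28 (decimal)
8 + 28 = 36
Convert XXV (Roman numeral) → 10 + 10 + 5 = 25 (decimal)
36 + 25 = 61
61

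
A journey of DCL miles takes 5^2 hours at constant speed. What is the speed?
Convert DCL (Roman numeral) → 500 + 100 + 50 = 650 (decimal)
Convert 5^2 (power) → 25 (decimal)
Compute 650 ÷ 25 = 26
26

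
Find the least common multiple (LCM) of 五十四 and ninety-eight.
Convert 五十四 (Chinese numeral) → 5×10 + 4 = 54 (decimal)
Convert ninety-eight (English words) → 98 (decimal)
Compute lcm(54, 98) = 2646
2646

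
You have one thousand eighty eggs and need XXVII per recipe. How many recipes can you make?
Convert one thousand eighty (English words) → 1×1000 + 80 = 1080 (decimal)
Convert XXVII (Roman numeral) → 10 + 10 + 5 + 1 + 1 = 27 (decimal)
Compute 1080 ÷ 27 = 40
40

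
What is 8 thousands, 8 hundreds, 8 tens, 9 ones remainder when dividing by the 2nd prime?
Convert 8 thousands, 8 hundreds, 8 tens, 9 ones (place-value notation) → 8×1000 + 8×100 + 8×10 + 9 = 8889 (decimal)
Convert the 2nd prime (prime index) → 3 (decimal)
Compute 8889 mod 3 = 0
0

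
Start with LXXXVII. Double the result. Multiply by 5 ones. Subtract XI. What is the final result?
Convert LXXXVII (Roman numeral) → 50 + 10 + 10 + 10 + 5 + 1 + 1 = 87 (decimal)
Start: 87
87 × 2 = 174
Convert 5 ones (place-value notation) → 5 (decimal)
174 × 5 = 870
Convert XI (Roman numeral) → 10 + 1 = 11 (decimal)
870 - 11 = 859
859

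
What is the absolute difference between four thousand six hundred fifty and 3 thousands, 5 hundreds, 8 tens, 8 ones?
Convert four thousand six hundred fifty (English words) → 4×1000 + 6×100 + 50 = 4650 (decimal)
Convert 3 thousands, 5 hundreds, 8 tens, 8 ones (place-value notation) → 3×1000 + 5×100 + 8×10 + 8 = 3588 (decimal)
Compute |4650 - 3588| = 1062
1062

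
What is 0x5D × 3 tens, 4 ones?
Convert 0x5D (hexadecimal) → 5×16 + 13 = 93 (decimal)
Convert 3 tens, 4 ones (place-value notation) → 3×10 + 4 = 34 (decimal)
Compute 93 × 34 = 3162
3162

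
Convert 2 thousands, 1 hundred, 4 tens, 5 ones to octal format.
Convert 2 thousands, 1 hundred, 4 tens, 5 ones (place-value notation) → 2×1000 + 1×100 + 4×10 + 5 = 2145 (decimal)
Convert 2145 (decimal) → 2145 = 4×512 + 1×64 + 4×8 + 1 → 0o4141 (octal)
0o4141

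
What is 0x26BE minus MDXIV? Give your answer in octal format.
Convert 0x26BE (hexadecimal) → 2×4096 + 6×256 + 11×16 + 14 = 9918 (decimal)
Convert MDXIV (Roman numeral) → 1000 + 500 + 10 + 4 = 1514 (decimal)
Compute 9918 - 1514 = 8404
Convert 8404 (decimal) → 8404 = 2×4096 + 3×64 + 2×8 + 4 → 0o20324 (octal)
0o20324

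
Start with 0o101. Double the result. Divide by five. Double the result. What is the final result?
Convert 0o101 (octal) → 1×64 + 1 = 65 (decimal)
Start: 65
65 × 2 = 130
Convert five (English words) → 5 (decimal)
130 ÷ 5 = 26
26 × 2 = 52
52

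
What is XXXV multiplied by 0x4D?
Convert XXXV (Roman numeral) → 10 + 10 + 10 + 5 = 35 (decimal)
Convert 0x4D (hexadecimal) → 4×16 + 13 = 77 (decimal)
Compute 35 × 77 = 2695
2695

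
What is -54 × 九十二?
Convert 九十二 (Chinese numeral) → 9×10 + 2 = 92 (decimal)
Compute -54 × 92 = -4968
-4968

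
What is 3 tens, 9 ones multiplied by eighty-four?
Convert 3 tens, 9 ones (place-value notation) → 3×10 + 9 = 39 (decimal)
Convert eighty-four (English words) → 84 (decimal)
Compute 39 × 84 = 3276
3276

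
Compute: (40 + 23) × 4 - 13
Parentheses first: 40 + 23 = 63
Multiply: 63 × 4 = 252
Subtract: 252 - 13 = 239
239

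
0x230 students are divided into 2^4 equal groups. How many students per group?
Convert 0x230 (hexadecimal) → 2×256 + 3×16 = 560 (decimal)
Convert 2^4 (power) → 16 (decimal)
Compute 560 ÷ 16 = 35
35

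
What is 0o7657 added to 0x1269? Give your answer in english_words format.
Convert 0o7657 (octal) → 7×512 + 6×64 + 5×8 + 7 = 4015 (decimal)
Convert 0x1269 (hexadecimal) → 1×4096 + 2×256 + 6×16 + 9 = 4713 (decimal)
Compute 4015 + 4713 = 8728
Convert 8728 (decimal) → 8728 = 8×1000 + 7×100 + 28 → eight thousand seven hundred twenty-eight (English words)
eight thousand seven hundred twenty-eight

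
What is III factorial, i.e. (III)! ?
Convert III (Roman numeral) → 1 + 1 + 1 = 3 (decimal)
Compute 3! = 6
6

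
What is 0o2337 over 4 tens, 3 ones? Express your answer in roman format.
Convert 0o2337 (octal) → 2×512 + 3×64 + 3×8 + 7 = 1247 (decimal)
Convert 4 tens, 3 ones (place-value notation) → 4×10 + 3 = 43 (decimal)
Compute 1247 ÷ 43 = 29
Convert 29 (decimal) → 29 = 10 + 10 + 9 → XXIX (Roman numeral)
XXIX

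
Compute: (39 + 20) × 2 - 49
Parentheses first: 39 + 20 = 59
Multiply: 59 × 2 = 118
Subtract: 118 - 49 = 69
69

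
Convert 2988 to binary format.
Convert 2988 (decimal) → 2988 = 2048 + 512 + 256 + 128 + 32 + 8 + 4 → 0b101110101100 (binary)
0b101110101100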